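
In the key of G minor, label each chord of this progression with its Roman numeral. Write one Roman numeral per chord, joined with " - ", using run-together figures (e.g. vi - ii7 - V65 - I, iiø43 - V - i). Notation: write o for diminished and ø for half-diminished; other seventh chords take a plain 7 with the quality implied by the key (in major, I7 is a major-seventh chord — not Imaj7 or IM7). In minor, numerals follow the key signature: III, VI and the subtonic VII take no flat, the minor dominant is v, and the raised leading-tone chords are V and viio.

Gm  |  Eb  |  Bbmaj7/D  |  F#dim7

Gm: minor triad on G = scale degree 1 → i.
Eb has root Eb, degree 6 in G minor, so VI.
Bbmaj7/D has root Bb, degree 3 in G minor, so III65.
F#dim7: root F# is the leading tone; fully diminished seventh chord there is viio7.

i - VI - III65 - viio7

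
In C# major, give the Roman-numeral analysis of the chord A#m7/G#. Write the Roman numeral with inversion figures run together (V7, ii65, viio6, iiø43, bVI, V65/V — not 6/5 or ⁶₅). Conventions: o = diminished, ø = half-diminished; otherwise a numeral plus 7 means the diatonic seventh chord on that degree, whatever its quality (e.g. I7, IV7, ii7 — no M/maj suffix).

The pitches A#-C#-E#-G# form a minor seventh chord rooted on A#.
In C# major, A# is the submediant; the diatonic minor seventh chord there is vi7.
With G# in the bass the chord is in third inversion, so the figured bass is 42.

vi42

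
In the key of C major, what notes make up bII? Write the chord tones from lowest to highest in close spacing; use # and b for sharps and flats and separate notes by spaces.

Db F Ab

Scale degree 2 in C major is D; lowering it a half step gives Db. bII is the Neapolitan chord — a major triad on the lowered second degree.
So the chord is Db-F-Ab, a major triad.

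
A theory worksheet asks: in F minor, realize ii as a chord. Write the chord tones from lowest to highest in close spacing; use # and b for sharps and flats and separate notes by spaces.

Scale degree 2 in F minor is G; here the chord built on it is altered to a minor triad. ii is the minor supertonic, borrowed from the parallel major (the Dorian ii).
So the chord is G-Bb-D.

G Bb D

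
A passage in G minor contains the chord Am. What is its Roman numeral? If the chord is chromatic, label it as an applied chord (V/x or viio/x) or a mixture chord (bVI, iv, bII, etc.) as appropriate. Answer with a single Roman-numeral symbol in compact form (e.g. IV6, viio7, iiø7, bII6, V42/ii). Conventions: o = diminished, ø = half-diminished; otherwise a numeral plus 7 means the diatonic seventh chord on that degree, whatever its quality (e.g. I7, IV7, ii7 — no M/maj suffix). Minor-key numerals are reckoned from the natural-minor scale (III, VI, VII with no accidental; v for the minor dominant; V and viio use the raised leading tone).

ii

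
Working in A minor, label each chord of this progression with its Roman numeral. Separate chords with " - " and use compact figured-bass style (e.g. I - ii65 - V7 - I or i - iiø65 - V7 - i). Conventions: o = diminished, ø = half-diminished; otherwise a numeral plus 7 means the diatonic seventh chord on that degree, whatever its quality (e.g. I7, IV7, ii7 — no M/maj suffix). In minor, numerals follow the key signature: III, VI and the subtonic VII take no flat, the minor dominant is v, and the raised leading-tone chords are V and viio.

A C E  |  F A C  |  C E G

i - VI - III

A-C-E: minor triad on A = scale degree 1 → i.
F-A-C: major triad on F = scale degree 6 → VI.
C-E-G: root C is the mediant; major triad there is III.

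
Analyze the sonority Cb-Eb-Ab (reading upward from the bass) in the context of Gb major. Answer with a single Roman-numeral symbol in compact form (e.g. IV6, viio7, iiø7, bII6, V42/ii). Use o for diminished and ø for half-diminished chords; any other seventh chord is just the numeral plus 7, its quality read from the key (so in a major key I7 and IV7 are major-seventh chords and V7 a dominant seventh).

ii6

Stacked in thirds the chord is Ab-Cb-Eb: a minor triad on Ab.
Ab is scale degree 2 in Gb major, and a minor triad on that degree is written ii.
With Cb in the bass the chord is in first inversion, so the figured bass is 6.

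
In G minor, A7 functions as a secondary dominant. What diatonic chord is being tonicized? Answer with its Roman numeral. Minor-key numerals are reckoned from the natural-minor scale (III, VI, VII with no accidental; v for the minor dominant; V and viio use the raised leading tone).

The chord is a dominant seventh chord on A.
A dominant resolves down a perfect fifth: A → D. In G minor, D is scale degree 5, i.e. V.

V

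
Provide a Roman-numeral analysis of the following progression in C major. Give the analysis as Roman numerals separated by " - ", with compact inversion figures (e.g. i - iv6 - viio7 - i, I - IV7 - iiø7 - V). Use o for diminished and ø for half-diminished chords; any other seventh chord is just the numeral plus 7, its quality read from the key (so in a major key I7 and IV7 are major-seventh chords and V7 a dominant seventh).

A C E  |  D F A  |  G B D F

vi - ii - V7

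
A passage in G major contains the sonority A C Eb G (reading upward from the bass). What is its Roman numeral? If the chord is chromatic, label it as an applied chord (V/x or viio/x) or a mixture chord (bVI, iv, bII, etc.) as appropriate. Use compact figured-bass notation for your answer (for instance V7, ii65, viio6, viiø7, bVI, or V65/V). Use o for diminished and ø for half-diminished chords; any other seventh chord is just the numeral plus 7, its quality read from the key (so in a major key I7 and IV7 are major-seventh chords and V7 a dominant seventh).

iiø7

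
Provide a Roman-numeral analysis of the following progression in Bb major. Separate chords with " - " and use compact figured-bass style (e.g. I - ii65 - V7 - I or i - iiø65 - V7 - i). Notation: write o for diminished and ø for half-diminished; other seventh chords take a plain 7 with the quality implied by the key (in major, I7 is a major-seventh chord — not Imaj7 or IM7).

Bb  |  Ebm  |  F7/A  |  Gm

Bb has root Bb, degree 1 in Bb major, so I.
Ebm: Eb with this quality isn't in the key; it's iv, borrowed from the parallel minor.
F7/A: dominant seventh chord on F = scale degree 5 → V65.
Gm has root G, degree 6 in Bb major, so vi.

I - iv - V65 - vi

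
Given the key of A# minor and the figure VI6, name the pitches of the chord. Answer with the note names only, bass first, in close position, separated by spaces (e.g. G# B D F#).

A# C# F#

The numeral's case and figure indicate a major triad. In A# minor its root, the submediant, is F#.
That chord is spelled F#-A#-C#.
The figured bass 6 indicates first inversion, placing the third (A#) in the bass: A#-C#-F#.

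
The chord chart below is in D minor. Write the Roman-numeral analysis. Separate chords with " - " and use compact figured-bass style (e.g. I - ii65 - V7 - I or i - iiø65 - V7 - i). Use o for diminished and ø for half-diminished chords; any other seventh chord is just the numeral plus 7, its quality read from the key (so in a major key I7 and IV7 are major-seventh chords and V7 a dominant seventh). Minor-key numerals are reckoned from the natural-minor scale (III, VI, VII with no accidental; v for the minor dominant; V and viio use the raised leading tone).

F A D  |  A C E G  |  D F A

i6 - v7 - i

F-A-D: minor triad on D = scale degree 1 → i6.
A-C-E-G has root A, degree 5 in D minor, so v7.
D-F-A: minor triad on D = scale degree 1 → i.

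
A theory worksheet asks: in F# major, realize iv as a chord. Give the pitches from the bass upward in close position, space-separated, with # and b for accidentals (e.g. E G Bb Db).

B D F#

iv is the minor subdominant, borrowed from the parallel minor. In F# major that root is B.
So the chord is B-D-F#.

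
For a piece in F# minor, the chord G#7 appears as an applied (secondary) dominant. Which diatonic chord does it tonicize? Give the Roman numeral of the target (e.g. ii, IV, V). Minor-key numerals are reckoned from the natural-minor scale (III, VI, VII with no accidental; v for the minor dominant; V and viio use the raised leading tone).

The chord is a dominant seventh chord on G#.
A dominant resolves down a perfect fifth: G# → C#. In F# minor, C# is scale degree 5, i.e. V.

V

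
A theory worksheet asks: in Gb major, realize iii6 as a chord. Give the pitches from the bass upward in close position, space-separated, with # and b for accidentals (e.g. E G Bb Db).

Db F Bb

In Gb major, scale degree 3 is Bb, and the diatonic chord built there is a minor triad.
That chord is spelled Bb-Db-F.
With the 6 figure the chord is in first inversion; from the bass Db upward in close position it reads Db-F-Bb.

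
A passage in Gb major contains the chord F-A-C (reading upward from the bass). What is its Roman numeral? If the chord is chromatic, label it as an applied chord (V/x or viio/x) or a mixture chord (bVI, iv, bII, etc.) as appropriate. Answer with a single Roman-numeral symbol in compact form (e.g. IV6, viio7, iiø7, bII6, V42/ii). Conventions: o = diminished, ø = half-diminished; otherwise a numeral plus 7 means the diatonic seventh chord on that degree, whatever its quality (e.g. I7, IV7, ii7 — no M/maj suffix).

V/iii

The pitches F-A-C form a major triad rooted on F.
F is not a diatonic chord root with this quality in Gb major, but it lies a perfect fifth above Bb (iii), so the chord functions as an applied dominant of iii.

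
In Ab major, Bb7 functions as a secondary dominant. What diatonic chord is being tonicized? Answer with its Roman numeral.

V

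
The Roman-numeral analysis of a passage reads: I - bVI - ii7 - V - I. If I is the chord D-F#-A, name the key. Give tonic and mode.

I is given as D-F#-A — a major triad with root D.
If D is scale degree 1 and the mode makes that degree carry a major triad, the tonic is D and the mode is major.

D major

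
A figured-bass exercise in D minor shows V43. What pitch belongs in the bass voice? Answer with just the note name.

E

V in D minor has root A; the chord is A-C#-E-G.
The figure 43 means second inversion — the fifth is in the bass.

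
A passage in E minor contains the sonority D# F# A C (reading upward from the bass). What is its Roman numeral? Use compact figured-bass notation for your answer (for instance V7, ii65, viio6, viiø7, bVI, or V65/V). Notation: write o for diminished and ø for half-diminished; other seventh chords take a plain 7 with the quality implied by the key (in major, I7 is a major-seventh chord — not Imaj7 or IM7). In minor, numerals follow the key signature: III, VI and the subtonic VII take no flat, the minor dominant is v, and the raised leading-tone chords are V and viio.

viio7

Stacked in thirds the chord is D#-F#-A-C: a fully diminished seventh chord on D#.
In E minor, D# is the leading tone; the diatonic fully diminished seventh chord there is viio7.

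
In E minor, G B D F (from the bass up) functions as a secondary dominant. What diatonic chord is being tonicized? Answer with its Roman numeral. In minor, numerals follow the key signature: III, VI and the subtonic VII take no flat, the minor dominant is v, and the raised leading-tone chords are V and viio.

The chord is a dominant seventh chord on G.
A dominant resolves down a perfect fifth: G → C. In E minor, C is scale degree 6, i.e. VI.

VI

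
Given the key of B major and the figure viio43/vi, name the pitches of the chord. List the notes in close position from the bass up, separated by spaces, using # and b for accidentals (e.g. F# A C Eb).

C# E F## A#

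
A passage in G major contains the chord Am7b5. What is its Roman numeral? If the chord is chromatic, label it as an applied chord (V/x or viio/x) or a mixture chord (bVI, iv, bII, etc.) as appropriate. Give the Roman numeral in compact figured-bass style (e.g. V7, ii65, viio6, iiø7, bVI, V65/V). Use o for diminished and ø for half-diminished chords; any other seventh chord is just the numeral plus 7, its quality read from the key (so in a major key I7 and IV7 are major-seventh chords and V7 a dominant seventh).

iiø7

Stacked in thirds the chord is A-C-Eb-G: a half-diminished seventh chord on A.
A is the second degree of G major. This is the half-diminished supertonic seventh, borrowed from the parallel minor.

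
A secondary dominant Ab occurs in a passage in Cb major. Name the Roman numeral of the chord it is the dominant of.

ii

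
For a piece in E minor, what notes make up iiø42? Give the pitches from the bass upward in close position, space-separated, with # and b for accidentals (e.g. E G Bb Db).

The numeral's case and figure indicate a half-diminished seventh chord. In E minor its root, scale degree 2, is F#.
That chord is spelled F#-A-C-E.
With the 42 figure the chord is in third inversion; from the bass E upward in close position it reads E-F#-A-C.

E F# A C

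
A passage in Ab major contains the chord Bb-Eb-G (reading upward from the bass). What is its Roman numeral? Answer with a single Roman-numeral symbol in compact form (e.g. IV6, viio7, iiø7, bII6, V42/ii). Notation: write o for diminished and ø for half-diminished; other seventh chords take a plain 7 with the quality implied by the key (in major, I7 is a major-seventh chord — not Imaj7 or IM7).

V64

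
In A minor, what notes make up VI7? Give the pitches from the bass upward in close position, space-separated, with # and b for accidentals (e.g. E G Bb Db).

F A C E

The numeral's case and figure indicate a major seventh chord. In A minor its root, the submediant, is F.
That chord is spelled F-A-C-E.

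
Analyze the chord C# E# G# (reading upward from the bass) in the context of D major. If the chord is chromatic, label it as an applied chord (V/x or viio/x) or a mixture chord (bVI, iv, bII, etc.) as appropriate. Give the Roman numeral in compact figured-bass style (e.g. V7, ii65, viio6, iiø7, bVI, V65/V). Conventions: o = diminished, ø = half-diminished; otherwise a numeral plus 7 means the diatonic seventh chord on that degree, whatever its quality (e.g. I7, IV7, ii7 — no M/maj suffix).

V/iii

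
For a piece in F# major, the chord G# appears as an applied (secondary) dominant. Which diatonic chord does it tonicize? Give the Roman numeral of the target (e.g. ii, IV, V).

V

The chord is a major triad on G#.
A dominant resolves down a perfect fifth: G# → C#. In F# major, C# is scale degree 5, i.e. V.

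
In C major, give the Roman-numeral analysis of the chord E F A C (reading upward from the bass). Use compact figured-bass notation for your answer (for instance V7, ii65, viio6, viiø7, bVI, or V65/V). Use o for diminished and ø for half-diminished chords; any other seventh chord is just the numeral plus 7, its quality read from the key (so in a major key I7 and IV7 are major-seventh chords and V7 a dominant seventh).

IV42

The pitches F-A-C-E form a major seventh chord rooted on F.
In C major, F is the subdominant; the diatonic major seventh chord there is IV7.
With E in the bass the chord is in third inversion, so the figured bass is 42.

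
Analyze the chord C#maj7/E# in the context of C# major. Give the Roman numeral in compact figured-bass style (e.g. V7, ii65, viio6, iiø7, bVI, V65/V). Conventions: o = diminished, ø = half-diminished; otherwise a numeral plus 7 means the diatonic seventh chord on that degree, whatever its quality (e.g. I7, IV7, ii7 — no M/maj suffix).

I65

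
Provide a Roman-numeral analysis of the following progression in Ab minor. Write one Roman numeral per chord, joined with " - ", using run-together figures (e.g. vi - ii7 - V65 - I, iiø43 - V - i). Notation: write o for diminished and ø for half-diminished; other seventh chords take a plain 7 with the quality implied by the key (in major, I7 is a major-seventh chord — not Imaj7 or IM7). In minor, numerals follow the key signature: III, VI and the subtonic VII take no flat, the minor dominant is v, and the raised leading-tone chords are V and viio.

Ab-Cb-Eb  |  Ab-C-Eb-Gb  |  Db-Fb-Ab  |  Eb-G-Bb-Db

i - V7/iv - iv - V7

Ab-Cb-Eb has root Ab, degree 1 in Ab minor, so i.
Ab-C-Eb-Gb is the secondary dominant of iv (dominant seventh chord on Ab): V7/iv.
Db-Fb-Ab: root Db is the subdominant; minor triad there is iv.
Eb-G-Bb-Db: dominant seventh chord on Eb = scale degree 5 → V7.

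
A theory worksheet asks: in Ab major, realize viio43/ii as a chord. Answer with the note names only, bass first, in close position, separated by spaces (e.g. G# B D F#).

The slash marks an applied leading-tone chord: viio of ii. In Ab major, ii is Bb, so the leading tone to it is A, a half step below.
Building a fully diminished seventh chord on A gives A-C-Eb-Gb.
With the 43 figure the chord is in second inversion; from the bass Eb upward in close position it reads Eb-Gb-A-C.

Eb Gb A C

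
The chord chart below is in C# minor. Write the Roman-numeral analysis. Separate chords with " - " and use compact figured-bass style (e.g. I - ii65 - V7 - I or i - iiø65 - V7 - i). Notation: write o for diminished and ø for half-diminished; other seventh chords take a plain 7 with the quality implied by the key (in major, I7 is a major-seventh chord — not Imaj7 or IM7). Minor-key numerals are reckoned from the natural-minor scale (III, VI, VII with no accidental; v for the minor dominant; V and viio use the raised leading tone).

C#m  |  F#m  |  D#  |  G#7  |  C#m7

C#m: minor triad on C# = scale degree 1 → i.
F#m: root F# is the subdominant; minor triad there is iv.
D#: chromatic; D# is V of V, so V/V.
G#7: dominant seventh chord on G# = scale degree 5 → V7.
C#m7: root C# is the tonic; minor seventh chord there is i7.

i - iv - V/V - V7 - i7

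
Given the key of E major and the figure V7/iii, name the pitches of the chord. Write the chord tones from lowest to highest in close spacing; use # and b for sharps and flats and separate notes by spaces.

D# F## A# C#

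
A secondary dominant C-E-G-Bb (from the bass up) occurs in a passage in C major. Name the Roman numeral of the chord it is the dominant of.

IV

The chord is a dominant seventh chord on C.
A dominant resolves down a perfect fifth: C → F. In C major, F is scale degree 4, i.e. IV.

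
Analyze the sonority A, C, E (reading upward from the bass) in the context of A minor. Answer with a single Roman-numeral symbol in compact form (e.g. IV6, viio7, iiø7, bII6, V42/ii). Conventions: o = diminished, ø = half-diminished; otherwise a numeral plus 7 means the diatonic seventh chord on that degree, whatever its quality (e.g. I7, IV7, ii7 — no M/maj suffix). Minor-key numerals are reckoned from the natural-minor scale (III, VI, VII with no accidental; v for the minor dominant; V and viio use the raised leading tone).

i

Stacked in thirds the chord is A-C-E: a minor triad on A.
A is scale degree 1 in A minor, and a minor triad on that degree is written i.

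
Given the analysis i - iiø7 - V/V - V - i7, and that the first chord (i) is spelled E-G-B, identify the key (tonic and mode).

i is given as E-G-B — a minor triad with root E.
If E is scale degree 1 and the mode makes that degree carry a minor triad, the tonic is E and the mode is minor.

E minor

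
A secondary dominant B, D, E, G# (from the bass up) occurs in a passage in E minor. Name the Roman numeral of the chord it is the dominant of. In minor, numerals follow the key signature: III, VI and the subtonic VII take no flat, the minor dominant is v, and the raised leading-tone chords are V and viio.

The chord is a dominant seventh chord on E.
A dominant resolves down a perfect fifth: E → A. In E minor, A is scale degree 4, i.e. iv.

iv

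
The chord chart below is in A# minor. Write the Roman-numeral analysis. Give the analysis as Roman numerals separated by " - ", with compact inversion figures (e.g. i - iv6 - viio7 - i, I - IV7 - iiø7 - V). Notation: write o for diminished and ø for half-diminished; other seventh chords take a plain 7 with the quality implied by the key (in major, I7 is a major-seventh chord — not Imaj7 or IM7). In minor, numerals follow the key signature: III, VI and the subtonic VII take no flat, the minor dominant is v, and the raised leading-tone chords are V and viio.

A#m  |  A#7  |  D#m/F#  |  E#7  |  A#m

A#m: minor triad on A# = scale degree 1 → i.
A#7: chromatic; A# is V of iv, so V7/iv.
D#m/F#: minor triad on D# = scale degree 4 → iv6.
E#7: dominant seventh chord on E# = scale degree 5 → V7.
A#m: root A# is the tonic; minor triad there is i.

i - V7/iv - iv6 - V7 - i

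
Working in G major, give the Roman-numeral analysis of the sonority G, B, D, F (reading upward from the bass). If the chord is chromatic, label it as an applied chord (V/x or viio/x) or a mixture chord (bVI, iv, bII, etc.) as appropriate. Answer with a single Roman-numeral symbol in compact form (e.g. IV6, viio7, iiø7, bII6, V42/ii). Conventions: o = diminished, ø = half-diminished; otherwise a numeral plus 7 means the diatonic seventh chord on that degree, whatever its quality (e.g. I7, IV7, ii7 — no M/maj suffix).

Stacked in thirds the chord is G-B-D-F: a dominant seventh chord on G.
G is not a diatonic chord root with this quality in G major, but it lies a perfect fifth above C (IV), so the chord functions as an applied dominant of IV.

V7/IV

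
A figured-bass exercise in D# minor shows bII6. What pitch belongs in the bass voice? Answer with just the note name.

G#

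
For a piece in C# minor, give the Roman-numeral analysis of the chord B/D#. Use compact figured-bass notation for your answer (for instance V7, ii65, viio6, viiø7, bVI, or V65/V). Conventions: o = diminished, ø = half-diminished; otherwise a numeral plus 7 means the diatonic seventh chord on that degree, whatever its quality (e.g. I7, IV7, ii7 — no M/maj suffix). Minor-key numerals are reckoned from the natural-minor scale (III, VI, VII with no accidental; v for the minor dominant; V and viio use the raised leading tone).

Stacked in thirds the chord is B-D#-F#: a major triad on B.
In C# minor, B is the subtonic; the diatonic major triad there is VII.
With D# in the bass the chord is in first inversion, so the figured bass is 6.

VII6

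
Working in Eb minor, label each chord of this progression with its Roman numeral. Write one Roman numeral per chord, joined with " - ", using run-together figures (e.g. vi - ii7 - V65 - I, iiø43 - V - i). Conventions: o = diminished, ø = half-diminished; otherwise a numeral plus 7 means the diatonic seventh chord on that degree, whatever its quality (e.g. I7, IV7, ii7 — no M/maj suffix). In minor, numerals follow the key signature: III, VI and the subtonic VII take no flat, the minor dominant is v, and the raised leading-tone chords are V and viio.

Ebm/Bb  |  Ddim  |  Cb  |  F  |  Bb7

i64 - viio - VI - V/V - V7

Ebm/Bb: root Eb is the tonic; minor triad there is i64.
Ddim has root D, degree 7 in Eb minor, so viio.
Cb has root Cb, degree 6 in Eb minor, so VI.
F is the secondary dominant of V (major triad on F): V/V.
Bb7 has root Bb, degree 5 in Eb minor, so V7.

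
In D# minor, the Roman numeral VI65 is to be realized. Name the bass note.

VI in D# minor has root B; the chord is B-D#-F#-A#.
The figure 65 means first inversion — the third is in the bass.

D#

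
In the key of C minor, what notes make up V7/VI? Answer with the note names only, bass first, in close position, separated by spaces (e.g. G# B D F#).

Eb G Bb Db

V7/VI is a secondary dominant — the dominant seventh of VI. VI in C minor is Ab, so the applied chord's root is Eb, a perfect fifth above.
Building a dominant seventh chord on Eb gives Eb-G-Bb-Db.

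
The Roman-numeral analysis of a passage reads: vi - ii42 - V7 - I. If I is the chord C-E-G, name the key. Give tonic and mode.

The chord C is a major triad rooted on C; its label is I.
If C is scale degree 1 and the mode makes that degree carry a major triad, the tonic is C and the mode is major.

C major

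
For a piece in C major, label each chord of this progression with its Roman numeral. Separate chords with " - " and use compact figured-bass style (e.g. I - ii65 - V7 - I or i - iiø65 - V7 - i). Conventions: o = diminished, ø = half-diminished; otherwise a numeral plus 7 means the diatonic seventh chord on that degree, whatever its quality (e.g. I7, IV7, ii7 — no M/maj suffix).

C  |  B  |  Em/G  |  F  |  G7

I - V/iii - iii6 - IV - V7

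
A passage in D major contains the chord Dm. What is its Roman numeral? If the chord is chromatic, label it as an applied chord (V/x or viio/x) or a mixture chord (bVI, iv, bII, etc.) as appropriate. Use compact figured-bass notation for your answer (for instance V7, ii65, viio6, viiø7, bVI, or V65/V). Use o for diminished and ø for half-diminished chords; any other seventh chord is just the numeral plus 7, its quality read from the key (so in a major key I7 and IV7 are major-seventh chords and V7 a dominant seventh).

i

The pitches D-F-A form a minor triad rooted on D.
D is the first degree of D major. This is the minor tonic, borrowed from the parallel minor.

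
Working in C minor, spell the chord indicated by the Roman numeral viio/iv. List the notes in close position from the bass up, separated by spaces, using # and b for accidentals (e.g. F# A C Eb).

E G Bb

The slash marks an applied leading-tone chord: viio of iv. In C minor, iv is F, so the leading tone to it is E, a half step below.
Building a diminished triad on E gives E-G-Bb.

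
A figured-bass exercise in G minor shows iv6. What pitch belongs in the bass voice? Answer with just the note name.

iv in G minor has root C; the chord is C-Eb-G.
The figure 6 means first inversion — the third is in the bass.

Eb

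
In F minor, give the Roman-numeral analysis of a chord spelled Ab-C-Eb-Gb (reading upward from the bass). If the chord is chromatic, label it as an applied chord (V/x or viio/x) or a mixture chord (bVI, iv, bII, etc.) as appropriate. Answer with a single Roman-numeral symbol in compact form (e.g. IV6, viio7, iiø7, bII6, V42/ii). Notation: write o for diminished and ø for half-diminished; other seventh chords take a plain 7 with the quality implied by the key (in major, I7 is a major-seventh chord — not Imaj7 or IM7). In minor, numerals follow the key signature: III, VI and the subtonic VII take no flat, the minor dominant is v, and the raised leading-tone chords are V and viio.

V7/VI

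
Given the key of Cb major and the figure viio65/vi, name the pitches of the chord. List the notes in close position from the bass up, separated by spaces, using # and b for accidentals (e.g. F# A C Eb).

viio65/vi is a secondary leading-tone chord. The target vi is Ab in Cb major; the applied chord is rooted a semitone below, on G.
Building a fully diminished seventh chord on G gives G-Bb-Db-Fb.
The figured bass 65 indicates first inversion, placing the third (Bb) in the bass: Bb-Db-Fb-G.

Bb Db Fb G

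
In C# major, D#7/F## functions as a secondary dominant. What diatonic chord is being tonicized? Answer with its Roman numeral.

The chord is a dominant seventh chord on D#.
A dominant resolves down a perfect fifth: D# → G#. In C# major, G# is scale degree 5, i.e. V.

V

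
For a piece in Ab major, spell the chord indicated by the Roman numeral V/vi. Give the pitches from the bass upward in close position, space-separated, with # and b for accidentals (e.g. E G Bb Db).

C E G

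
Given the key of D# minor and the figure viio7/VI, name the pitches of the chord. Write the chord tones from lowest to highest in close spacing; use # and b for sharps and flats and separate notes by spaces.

A# C# E G

The slash marks an applied leading-tone chord: viio of VI. In D# minor, VI is B, so the leading tone to it is A#, a half step below.
Building a fully diminished seventh chord on A# gives A#-C#-E-G.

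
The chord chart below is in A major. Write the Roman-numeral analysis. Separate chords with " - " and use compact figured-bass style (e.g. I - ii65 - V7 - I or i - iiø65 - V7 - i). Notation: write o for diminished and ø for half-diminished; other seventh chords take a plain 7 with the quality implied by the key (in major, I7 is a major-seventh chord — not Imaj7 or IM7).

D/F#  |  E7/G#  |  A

D/F#: major triad on D = scale degree 4 → IV6.
E7/G# has root E, degree 5 in A major, so V65.
A: root A is the tonic; major triad there is I.

IV6 - V65 - I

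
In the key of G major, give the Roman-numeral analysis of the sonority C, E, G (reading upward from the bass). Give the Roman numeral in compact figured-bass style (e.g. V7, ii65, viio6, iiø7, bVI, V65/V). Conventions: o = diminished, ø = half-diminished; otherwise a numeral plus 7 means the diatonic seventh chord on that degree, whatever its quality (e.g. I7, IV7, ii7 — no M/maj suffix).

IV

Stacked in thirds the chord is C-E-G: a major triad on C.
In G major, C is the subdominant; the diatonic major triad there is IV.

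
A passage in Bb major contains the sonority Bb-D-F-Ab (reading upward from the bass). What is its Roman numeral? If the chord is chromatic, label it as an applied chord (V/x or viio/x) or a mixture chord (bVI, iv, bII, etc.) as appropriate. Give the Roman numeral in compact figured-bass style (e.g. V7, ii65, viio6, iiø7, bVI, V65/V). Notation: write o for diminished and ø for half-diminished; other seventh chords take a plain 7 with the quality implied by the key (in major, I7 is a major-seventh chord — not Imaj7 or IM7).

V7/IV

The pitches Bb-D-F-Ab form a dominant seventh chord rooted on Bb.
Bb is not a diatonic chord root with this quality in Bb major, but it lies a perfect fifth above Eb (IV), so the chord functions as an applied dominant of IV.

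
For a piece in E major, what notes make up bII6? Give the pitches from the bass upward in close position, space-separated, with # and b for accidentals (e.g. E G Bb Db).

A C F

Scale degree 2 in E major is F#; lowering it a half step gives F. bII6 is the Neapolitan sixth — a major triad on the lowered second degree, here in its customary first inversion.
So the chord is F-A-C.
With the 6 figure the chord is in first inversion; from the bass A upward in close position it reads A-C-F.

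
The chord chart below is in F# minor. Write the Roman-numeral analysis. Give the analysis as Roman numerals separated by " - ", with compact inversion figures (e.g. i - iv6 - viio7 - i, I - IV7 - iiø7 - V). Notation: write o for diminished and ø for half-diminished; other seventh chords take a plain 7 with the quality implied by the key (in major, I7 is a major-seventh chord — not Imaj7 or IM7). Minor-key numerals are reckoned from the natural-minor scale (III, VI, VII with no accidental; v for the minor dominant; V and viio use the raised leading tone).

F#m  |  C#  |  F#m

i - V - i

F#m has root F#, degree 1 in F# minor, so i.
C#: major triad on C# = scale degree 5 → V.
F#m: minor triad on F# = scale degree 1 → i.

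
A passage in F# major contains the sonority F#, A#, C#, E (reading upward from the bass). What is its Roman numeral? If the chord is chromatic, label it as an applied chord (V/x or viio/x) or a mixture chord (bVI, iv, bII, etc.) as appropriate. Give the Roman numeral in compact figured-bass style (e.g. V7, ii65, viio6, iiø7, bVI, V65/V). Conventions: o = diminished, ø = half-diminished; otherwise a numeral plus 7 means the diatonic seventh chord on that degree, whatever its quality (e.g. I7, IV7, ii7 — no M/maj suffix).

V7/IV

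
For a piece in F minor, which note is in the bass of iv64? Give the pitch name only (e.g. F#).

iv in F minor has root Bb; the chord is Bb-Db-F.
The figure 64 means second inversion — the fifth is in the bass.

F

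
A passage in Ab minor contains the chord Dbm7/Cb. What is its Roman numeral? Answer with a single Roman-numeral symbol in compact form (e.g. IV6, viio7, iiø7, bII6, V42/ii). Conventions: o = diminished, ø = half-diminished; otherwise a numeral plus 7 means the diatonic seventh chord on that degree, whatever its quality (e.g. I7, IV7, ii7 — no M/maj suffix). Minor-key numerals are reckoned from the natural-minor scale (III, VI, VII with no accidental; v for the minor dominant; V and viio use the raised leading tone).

The pitches Db-Fb-Ab-Cb form a minor seventh chord rooted on Db.
Db is scale degree 4 in Ab minor, and a minor seventh chord on that degree is written iv7.
With Cb in the bass the chord is in third inversion, so the figured bass is 42.

iv42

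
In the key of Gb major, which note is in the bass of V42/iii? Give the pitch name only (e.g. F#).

Eb

The applied chord V42/iii is rooted on F: F-A-C-Eb.
The figure 42 means third inversion — the seventh is in the bass.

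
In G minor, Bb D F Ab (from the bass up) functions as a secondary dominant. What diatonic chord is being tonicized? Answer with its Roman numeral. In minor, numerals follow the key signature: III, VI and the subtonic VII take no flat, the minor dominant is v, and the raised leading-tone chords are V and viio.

VI

The chord is a dominant seventh chord on Bb.
A dominant resolves down a perfect fifth: Bb → Eb. In G minor, Eb is scale degree 6, i.e. VI.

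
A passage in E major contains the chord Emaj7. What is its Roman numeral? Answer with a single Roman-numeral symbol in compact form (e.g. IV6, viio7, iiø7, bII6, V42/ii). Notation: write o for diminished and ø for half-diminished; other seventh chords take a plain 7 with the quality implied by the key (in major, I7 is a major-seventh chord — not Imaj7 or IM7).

The pitches E-G#-B-D# form a major seventh chord rooted on E.
E is scale degree 1 in E major, and a major seventh chord on that degree is written I7.

I7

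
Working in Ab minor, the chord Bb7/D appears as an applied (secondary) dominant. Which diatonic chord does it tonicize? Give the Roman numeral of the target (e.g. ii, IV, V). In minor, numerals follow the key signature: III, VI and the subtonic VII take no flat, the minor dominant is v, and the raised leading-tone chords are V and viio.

V

The chord is a dominant seventh chord on Bb.
A dominant resolves down a perfect fifth: Bb → Eb. In Ab minor, Eb is scale degree 5, i.e. V.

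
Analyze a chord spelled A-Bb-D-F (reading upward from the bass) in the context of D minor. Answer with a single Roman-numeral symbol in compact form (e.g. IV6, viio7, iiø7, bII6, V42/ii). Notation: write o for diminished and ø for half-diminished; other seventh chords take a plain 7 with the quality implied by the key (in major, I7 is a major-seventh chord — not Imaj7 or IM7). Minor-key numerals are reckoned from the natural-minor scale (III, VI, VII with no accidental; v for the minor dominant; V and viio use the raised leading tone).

VI42

The pitches Bb-D-F-A form a major seventh chord rooted on Bb.
In D minor, Bb is the submediant; the diatonic major seventh chord there is VI7.
With A in the bass the chord is in third inversion, so the figured bass is 42.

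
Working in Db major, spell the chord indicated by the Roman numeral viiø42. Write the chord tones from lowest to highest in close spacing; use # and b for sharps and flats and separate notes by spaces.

The numeral's case and figure indicate a half-diminished seventh chord. In Db major its root, scale degree 7, is C.
Stacking thirds from C gives C-Eb-Gb-Bb.
The figured bass 42 indicates third inversion, placing the seventh (Bb) in the bass: Bb-C-Eb-Gb.

Bb C Eb Gb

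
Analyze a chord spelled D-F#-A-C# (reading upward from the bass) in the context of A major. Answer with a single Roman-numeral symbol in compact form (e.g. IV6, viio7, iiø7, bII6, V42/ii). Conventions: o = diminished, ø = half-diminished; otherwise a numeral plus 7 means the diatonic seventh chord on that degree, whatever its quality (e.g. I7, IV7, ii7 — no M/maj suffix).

The pitches D-F#-A-C# form a major seventh chord rooted on D.
D is scale degree 4 in A major, and a major seventh chord on that degree is written IV7.

IV7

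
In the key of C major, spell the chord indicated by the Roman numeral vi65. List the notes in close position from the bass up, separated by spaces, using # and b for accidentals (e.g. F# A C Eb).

The numeral's case and figure indicate a minor seventh chord. In C major its root, scale degree 6, is A.
That chord is spelled A-C-E-G.
The figured bass 65 indicates first inversion, placing the third (C) in the bass: C-E-G-A.

C E G A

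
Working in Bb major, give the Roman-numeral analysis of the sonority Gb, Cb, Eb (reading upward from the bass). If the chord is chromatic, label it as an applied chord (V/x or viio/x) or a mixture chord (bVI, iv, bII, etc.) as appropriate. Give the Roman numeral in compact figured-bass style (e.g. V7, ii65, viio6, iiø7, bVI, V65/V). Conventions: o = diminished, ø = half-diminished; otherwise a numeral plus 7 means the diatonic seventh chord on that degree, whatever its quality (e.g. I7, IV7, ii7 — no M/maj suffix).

The pitches Cb-Eb-Gb form a major triad rooted on Cb.
Cb is the lowered second degree of Bb major (diatonic 2 would be C). This is the Neapolitan chord — a major triad on the lowered second degree.
With Gb in the bass the chord is in second inversion, so the figured bass is 64.

bII64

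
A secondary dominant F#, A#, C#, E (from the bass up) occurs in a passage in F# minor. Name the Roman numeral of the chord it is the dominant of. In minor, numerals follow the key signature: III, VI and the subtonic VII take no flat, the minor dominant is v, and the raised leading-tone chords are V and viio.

iv

The chord is a dominant seventh chord on F#.
A dominant resolves down a perfect fifth: F# → B. In F# minor, B is scale degree 4, i.e. iv.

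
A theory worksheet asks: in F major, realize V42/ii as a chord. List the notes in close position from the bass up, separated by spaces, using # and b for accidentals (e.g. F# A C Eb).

C D F# A

V42/ii is a secondary dominant — the dominant seventh of ii. ii in F major is G, so the applied chord's root is D, a perfect fifth above.
Building a dominant seventh chord on D gives D-F#-A-C.
With the 42 figure the chord is in third inversion; from the bass C upward in close position it reads C-D-F#-A.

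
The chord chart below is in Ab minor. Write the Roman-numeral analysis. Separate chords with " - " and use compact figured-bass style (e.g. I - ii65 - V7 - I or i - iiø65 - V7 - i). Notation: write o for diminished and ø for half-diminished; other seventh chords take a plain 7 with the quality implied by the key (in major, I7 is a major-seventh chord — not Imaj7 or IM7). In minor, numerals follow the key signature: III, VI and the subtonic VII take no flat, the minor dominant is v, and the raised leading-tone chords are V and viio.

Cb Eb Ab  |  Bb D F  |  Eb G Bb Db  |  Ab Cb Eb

i6 - V/V - V7 - i

Cb-Eb-Ab: minor triad on Ab = scale degree 1 → i6.
Bb-D-F: chromatic; Bb is V of V, so V/V.
Eb-G-Bb-Db: dominant seventh chord on Eb = scale degree 5 → V7.
Ab-Cb-Eb: minor triad on Ab = scale degree 1 → i.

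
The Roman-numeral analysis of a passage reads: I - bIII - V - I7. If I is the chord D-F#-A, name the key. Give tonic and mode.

D major

The anchor chord is a major triad on D, labeled I.
If D is scale degree 1 and the mode makes that degree carry a major triad, the tonic is D and the mode is major.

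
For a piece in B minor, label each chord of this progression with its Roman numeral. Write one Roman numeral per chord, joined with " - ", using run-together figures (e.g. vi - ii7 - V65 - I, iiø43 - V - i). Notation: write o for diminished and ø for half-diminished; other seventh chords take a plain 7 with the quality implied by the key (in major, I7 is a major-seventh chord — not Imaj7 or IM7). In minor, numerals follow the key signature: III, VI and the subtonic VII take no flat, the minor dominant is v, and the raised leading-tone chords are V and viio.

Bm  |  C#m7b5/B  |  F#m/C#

i - iiø42 - v64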